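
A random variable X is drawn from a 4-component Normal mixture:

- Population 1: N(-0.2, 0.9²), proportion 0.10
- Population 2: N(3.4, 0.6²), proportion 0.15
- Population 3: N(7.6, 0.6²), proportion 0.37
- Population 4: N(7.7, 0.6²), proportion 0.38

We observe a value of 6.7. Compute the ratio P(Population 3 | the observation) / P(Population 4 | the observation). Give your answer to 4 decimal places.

Since P(k|x) ∝ P(Z=k) f_k(x), the posterior odds are P(Z=i) f_i(x) / (P(Z=j) f_j(x)).
Normal densities:
  f_1 = (1/(0.9·√(2π)))·exp(−(6.7−-0.2)²/(2·0.9²)) = 0.443269·exp(-29.38889) = 7.6425e-14
  f_2 = (1/(0.6·√(2π)))·exp(−(6.7−3.4)²/(2·0.6²)) = 0.664904·exp(-15.12500) = 1.79496e-07
  f_3 = (1/(0.6·√(2π)))·exp(−(6.7−7.6)²/(2·0.6²)) = 0.664904·exp(-1.12500) = 0.215863
  f_4 = (1/(0.6·√(2π)))·exp(−(6.7−7.7)²/(2·0.6²)) = 0.664904·exp(-1.38889) = 0.165795
0.0798692 / 0.0630022 ≈ 1.2677

1.2677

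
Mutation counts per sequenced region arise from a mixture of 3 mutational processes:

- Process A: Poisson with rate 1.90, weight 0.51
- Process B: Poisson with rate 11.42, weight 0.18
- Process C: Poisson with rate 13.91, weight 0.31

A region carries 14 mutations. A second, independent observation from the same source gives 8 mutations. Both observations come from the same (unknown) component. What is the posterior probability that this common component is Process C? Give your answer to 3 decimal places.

0.476

By Bayes' theorem, P(k | x) = π_k f_k(x) / Σ_j π_j f_j(x).
Since both observations come from the same component, the likelihood for component k is f_k(x₁)·f_k(x₂).
  L_A = [1.37083e-08] × [0.000630012] = 8.63637e-12
  L_B = [0.0807745] × [0.0787345] = 0.00635974
  L_C = [0.105958] × [0.0316272] = 0.00335116
Weight by the priors:
  π_A·L_A = 0.51 × 8.63637e-12 = 4.40455e-12
  π_B·L_B = 0.18 × 0.00635974 = 0.00114475
  π_C·L_C = 0.31 × 0.00335116 = 0.00103886
Sum: 4.40455e-12 + 0.00114475 + 0.00103886 = 0.00218361
P(Process C | x) ≈ 0.476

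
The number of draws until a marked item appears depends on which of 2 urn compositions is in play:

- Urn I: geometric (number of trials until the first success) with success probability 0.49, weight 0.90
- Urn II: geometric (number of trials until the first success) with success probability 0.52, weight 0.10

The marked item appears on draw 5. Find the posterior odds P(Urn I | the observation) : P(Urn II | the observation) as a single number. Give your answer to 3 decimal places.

Since P(k|x) ∝ π_k f_k(x), the posterior odds are π_i f_i(x) / (π_j f_j(x)).
Component likelihoods at x = 5:
  L_I = 0.49·(1−0.49)^4 = 0.49·0.067652 = 0.0331495
  L_II = 0.52·(1−0.52)^4 = 0.52·0.0530842 = 0.0276038
Odds = (0.90/0.10) × (0.0331495/0.0276038) = 9 × 1.2009 ≈ 10.808

10.808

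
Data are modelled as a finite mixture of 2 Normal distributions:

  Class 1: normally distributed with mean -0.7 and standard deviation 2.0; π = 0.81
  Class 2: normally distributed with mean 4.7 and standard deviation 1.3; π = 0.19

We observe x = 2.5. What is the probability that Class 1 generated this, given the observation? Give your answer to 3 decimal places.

0.763

The responsibility of component k is π_k f_k(x) divided by Σ_j π_j f_j(x).
Component likelihoods at x = 2.5:
  f_1 = (1/(2.0·√(2π)))·exp(−(2.5−-0.7)²/(2·2.0²)) = 0.199471·exp(-1.28000) = 0.0554604
  f_2 = (1/(1.3·√(2π)))·exp(−(2.5−4.7)²/(2·1.3²)) = 0.306879·exp(-1.43195) = 0.0732955
Prior × likelihood for each component:
  π_1·f_1 = 0.81 × 0.0554604 = 0.0449229
  π_2·f_2 = 0.19 × 0.0732955 = 0.0139262
Normaliser: 0.0449229 + 0.0139262 = 0.0588491
Responsibility of Class 1: 0.0449229 / 0.0588491 ≈ 0.763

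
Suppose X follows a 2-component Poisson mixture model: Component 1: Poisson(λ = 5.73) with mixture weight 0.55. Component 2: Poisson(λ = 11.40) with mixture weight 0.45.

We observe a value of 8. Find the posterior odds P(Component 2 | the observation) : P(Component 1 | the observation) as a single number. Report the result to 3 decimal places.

The posterior odds equal the prior odds times the likelihood ratio: (π_i/π_j)·(f_i(x)/f_j(x)).
Poisson probabilities:
  p_1 = 0.0935856
  p_2 = 0.0792066
0.035643 / 0.0514721 ≈ 0.692

0.692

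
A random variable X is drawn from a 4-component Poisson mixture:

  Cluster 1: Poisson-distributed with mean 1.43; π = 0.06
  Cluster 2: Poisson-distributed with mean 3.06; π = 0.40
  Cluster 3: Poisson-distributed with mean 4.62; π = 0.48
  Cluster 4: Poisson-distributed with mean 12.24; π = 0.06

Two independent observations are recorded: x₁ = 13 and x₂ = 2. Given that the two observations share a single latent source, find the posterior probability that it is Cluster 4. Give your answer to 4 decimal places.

0.0605

Apply Bayes' rule: the posterior for each component is proportional to its prior times its likelihood at x.
Since both observations come from the same component, the likelihood for component k is f_k(x₁)·f_k(x₂).
  p_1 = [4.01834e-09] × [0.244681] = 9.83214e-10
  p_2 = [1.55295e-05] × [0.219519] = 3.40901e-06
  p_3 = [0.000691234] × [0.105151] = 7.26839e-05
  p_4 = [0.107427] × [0.00036205] = 3.88939e-05
Multiply by the mixture weights:
  P(Z=1)·p_1 = 0.06 × 9.83214e-10 = 5.89928e-11
  P(Z=2)·p_2 = 0.40 × 3.40901e-06 = 1.36361e-06
  P(Z=3)·p_3 = 0.48 × 7.26839e-05 = 3.48883e-05
  P(Z=4)·p_4 = 0.06 × 3.88939e-05 = 2.33364e-06
Normaliser: 5.89928e-11 + 1.36361e-06 + 3.48883e-05 + 2.33364e-06 = 3.85856e-05
Responsibility of Cluster 4: 2.33364e-06 / 3.85856e-05 ≈ 0.0605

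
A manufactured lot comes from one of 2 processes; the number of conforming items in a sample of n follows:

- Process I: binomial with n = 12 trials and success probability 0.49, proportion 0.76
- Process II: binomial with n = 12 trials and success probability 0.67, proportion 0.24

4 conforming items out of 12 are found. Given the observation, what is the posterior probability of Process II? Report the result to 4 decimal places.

The responsibility of component k is P(Z=k) f_k(x) divided by Σ_j P(Z=j) f_j(x).
Evaluate each component's likelihood at the observed value:
  L_I = 0.130602
  L_II = 0.0140287
Prior × likelihood for each component:
  P(Z=I)·L_I = 0.76 × 0.130602 = 0.0992578
  P(Z=II)·L_II = 0.24 × 0.0140287 = 0.00336688
Marginal: 0.0992578 + 0.00336688 = 0.102625
P(Process II | data) ≈ 0.0328

0.0328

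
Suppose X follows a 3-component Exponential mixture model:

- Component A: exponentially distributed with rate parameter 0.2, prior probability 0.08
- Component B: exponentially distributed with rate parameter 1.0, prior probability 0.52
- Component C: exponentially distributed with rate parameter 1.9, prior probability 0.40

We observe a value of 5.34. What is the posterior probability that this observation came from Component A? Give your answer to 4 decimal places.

0.6854

P(component k | x) = P(Z=k)·f_k(x) / marginal(x), where marginal(x) = Σ_j P(Z=j)·f_j(x).
Component likelihoods at x = 5.34:
  f_A = 0.2·e^(−0.2·5.34) = 0.2·e^(−1.0680) = 0.068739
  f_B = 1.0·e^(−1.0·5.34) = 1.0·e^(−5.3400) = 0.00479587
  f_C = 1.9·e^(−1.9·5.34) = 1.9·e^(−10.1460) = 7.45421e-05
Weight by the priors:
  P(Z=A)·f_A = 0.08 × 0.068739 = 0.00549912
  P(Z=B)·f_B = 0.52 × 0.00479587 = 0.00249385
  P(Z=C)·f_C = 0.40 × 7.45421e-05 = 2.98169e-05
Marginal: 0.00549912 + 0.00249385 + 2.98169e-05 = 0.00802279
P(Component A | the observation) ≈ 0.6854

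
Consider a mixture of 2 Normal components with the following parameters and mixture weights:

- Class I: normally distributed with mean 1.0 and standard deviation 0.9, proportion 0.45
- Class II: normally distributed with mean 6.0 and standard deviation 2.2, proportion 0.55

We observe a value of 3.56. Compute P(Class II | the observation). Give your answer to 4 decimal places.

Apply Bayes' rule: the posterior for each component is proportional to its prior times its likelihood at x.
Component likelihoods at x = 3.56:
  p_I = 0.00775816
  p_II = 0.0980344
Unnormalised posteriors:
  w_I·p_I = 0.45 × 0.00775816 = 0.00349117
  w_II·p_II = 0.55 × 0.0980344 = 0.0539189
Normaliser: 0.00349117 + 0.0539189 = 0.0574101
P(Class II | the observation) = 0.0539189 / 0.0574101 ≈ 0.9392

0.9392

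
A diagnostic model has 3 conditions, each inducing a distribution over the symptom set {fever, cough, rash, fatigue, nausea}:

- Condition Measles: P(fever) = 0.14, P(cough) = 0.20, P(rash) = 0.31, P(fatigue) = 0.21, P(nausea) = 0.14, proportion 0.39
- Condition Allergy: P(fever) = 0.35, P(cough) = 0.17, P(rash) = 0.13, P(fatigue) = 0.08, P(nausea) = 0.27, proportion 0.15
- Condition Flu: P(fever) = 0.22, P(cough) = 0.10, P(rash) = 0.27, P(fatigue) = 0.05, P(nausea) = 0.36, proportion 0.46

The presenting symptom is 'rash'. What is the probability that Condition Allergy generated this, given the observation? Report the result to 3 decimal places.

The responsibility of component k is π_k f_k(x) divided by Σ_j π_j f_j(x).
Component likelihoods at x = 'rash':
  f_Measles = P(rash | comp) = 0.31
  f_Allergy = P(rash | comp) = 0.13
  f_Flu = P(rash | comp) = 0.27
Unnormalised posteriors:
  π_Measles·f_Measles = 0.39 × 0.31 = 0.1209
  π_Allergy·f_Allergy = 0.15 × 0.13 = 0.0195
  π_Flu·f_Flu = 0.46 × 0.27 = 0.1242
Denominator: 0.1209 + 0.0195 + 0.1242 = 0.2646
So the posterior for Condition Allergy is 0.0195 / 0.2646 ≈ 0.074.

0.074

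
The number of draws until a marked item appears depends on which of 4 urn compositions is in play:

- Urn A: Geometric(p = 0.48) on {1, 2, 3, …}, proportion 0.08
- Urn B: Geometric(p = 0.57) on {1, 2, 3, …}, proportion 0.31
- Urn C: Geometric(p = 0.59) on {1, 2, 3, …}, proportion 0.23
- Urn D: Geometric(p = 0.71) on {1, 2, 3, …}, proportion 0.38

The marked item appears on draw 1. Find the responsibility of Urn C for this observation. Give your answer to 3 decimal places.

Posterior ∝ prior × likelihood, so P(k | x) ∝ w_k f_k(x); normalise over all components.
Geometric probabilities:
  f_A = 0.48
  f_B = 0.57
  f_C = 0.59
  f_D = 0.71
Unnormalised posteriors:
  w_A·f_A = 0.08 × 0.48 = 0.0384
  w_B·f_B = 0.31 × 0.57 = 0.1767
  w_C·f_C = 0.23 × 0.59 = 0.1357
  w_D·f_D = 0.38 × 0.71 = 0.2698
Evidence: 0.0384 + 0.1767 + 0.1357 + 0.2698 = 0.6206
So the posterior for Urn C is 0.1357 / 0.6206 ≈ 0.219.

0.219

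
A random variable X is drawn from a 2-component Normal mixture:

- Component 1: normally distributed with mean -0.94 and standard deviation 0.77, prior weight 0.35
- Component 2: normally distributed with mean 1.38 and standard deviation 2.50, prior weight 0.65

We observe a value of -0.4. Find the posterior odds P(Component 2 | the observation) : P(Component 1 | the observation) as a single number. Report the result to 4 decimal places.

0.5677

Only the two components matter; the odds are (P(Z=i) f_i(x)) / (P(Z=j) f_j(x)).
Component likelihoods at x = -0.4:
  p_1 = 0.405156
  p_2 = 0.123848
0.0805011 / 0.141805 ≈ 0.5677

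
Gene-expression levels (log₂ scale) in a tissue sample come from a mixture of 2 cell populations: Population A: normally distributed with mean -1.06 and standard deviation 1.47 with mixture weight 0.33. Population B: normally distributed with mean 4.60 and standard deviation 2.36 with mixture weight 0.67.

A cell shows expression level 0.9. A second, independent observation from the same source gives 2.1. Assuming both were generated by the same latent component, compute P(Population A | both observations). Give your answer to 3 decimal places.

0.237

Apply Bayes' rule: the posterior for each component is proportional to its prior times its likelihood at x.
Since both observations come from the same component, the likelihood for component k is f_k(x₁)·f_k(x₂).
  L_A = [0.111571] × [0.0269245] = 0.003004
  L_B = [0.0494599] × [0.0964547] = 0.00477064
Multiply by the mixture weights:
  π_A·L_A = 0.33 × 0.003004 = 0.000991321
  π_B·L_B = 0.67 × 0.00477064 = 0.00319633
Evidence: 0.000991321 + 0.00319633 = 0.00418765
Responsibility of Population A: 0.000991321 / 0.00418765 ≈ 0.237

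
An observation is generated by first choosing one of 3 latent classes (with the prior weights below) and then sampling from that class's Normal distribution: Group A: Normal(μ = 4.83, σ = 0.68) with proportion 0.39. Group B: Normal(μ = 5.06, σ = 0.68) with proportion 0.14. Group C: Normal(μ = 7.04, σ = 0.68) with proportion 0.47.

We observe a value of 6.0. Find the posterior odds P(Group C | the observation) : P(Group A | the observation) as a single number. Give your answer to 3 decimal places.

Only the two components matter; the odds are (π_i f_i(x)) / (π_j f_j(x)).
Normal densities:
  L_A = 0.133522
  L_B = 0.22566
  L_C = 0.182168
Posterior odds = (π_C·L_C) / (π_A·L_A) = (0.47·0.182168) / (0.39·0.133522) = 0.0856189 / 0.0520736 ≈ 1.644

1.644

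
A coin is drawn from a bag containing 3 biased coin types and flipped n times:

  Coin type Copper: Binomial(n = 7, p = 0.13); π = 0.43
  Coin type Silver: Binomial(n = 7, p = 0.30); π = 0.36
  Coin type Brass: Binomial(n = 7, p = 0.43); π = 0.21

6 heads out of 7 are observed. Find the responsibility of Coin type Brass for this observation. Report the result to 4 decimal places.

0.8031

By Bayes' theorem, P(k | x) = w_k f_k(x) / Σ_j w_j f_j(x).
Binomial probabilities:
  p_Copper = 2.93953e-05
  p_Silver = 0.0035721
  p_Brass = 0.0252222
Prior × likelihood for each component:
  w_Copper·p_Copper = 0.43 × 2.93953e-05 = 1.264e-05
  w_Silver·p_Silver = 0.36 × 0.0035721 = 0.00128596
  w_Brass·p_Brass = 0.21 × 0.0252222 = 0.00529667
Normaliser: 1.264e-05 + 0.00128596 + 0.00529667 = 0.00659527
So the posterior for Coin type Brass is 0.00529667 / 0.00659527 ≈ 0.8031.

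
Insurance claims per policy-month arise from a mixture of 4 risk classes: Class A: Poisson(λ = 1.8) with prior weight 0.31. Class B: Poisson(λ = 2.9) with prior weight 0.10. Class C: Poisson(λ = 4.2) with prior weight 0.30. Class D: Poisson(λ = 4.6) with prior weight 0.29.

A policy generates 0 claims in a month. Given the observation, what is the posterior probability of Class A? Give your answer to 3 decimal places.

By Bayes' theorem, P(k | x) = π_k f_k(x) / Σ_j π_j f_j(x).
Component likelihoods at x = 0 claims:
  L_A = 0.165299
  L_B = 0.0550232
  L_C = 0.0149956
  L_D = 0.0100518
Weight by the priors:
  π_A·L_A = 0.31 × 0.165299 = 0.0512427
  π_B·L_B = 0.10 × 0.0550232 = 0.00550232
  π_C·L_C = 0.30 × 0.0149956 = 0.00449867
  π_D·L_D = 0.29 × 0.0100518 = 0.00291503
Normaliser: 0.0512427 + 0.00550232 + 0.00449867 + 0.00291503 = 0.0641587
P(Class A | x) ≈ 0.799

0.799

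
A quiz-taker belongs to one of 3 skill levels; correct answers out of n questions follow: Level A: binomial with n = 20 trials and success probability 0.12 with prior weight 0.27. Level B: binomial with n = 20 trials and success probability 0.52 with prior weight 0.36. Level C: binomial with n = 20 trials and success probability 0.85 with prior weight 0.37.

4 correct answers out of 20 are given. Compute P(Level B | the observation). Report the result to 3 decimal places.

The responsibility of component k is P(Z=k) f_k(x) divided by Σ_j P(Z=j) f_j(x).
Component likelihoods at x = 4 correct answers out of 20:
  f_A = C(20,4)·0.12^4·0.88^16 = 4845·0.00020736·0.129337 = 0.12994
  f_B = C(20,4)·0.52^4·0.48^16 = 4845·0.0731162·7.94072e-06 = 0.00281298
  f_C = C(20,4)·0.85^4·0.15^16 = 4845·0.522006·6.56841e-14 = 1.66123e-10
Prior × likelihood for each component:
  P(Z=A)·f_A = 0.27 × 0.12994 = 0.0350837
  P(Z=B)·f_B = 0.36 × 0.00281298 = 0.00101267
  P(Z=C)·f_C = 0.37 × 1.66123e-10 = 6.14655e-11
Denominator: 0.0350837 + 0.00101267 + 6.14655e-11 = 0.0360964
P(Level B | 4 correct answers out of 20) ≈ 0.028

0.028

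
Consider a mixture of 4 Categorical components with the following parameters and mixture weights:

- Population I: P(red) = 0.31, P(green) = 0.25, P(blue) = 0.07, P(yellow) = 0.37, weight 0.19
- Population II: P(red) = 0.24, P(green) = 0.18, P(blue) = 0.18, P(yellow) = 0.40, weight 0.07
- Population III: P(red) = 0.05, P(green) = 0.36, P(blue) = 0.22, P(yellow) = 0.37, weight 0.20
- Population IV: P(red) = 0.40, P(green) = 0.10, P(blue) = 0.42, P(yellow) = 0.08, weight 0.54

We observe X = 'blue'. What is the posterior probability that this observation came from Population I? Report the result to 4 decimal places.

0.0448

By Bayes' theorem, P(k | x) = π_k f_k(x) / Σ_j π_j f_j(x).
Component likelihoods at x = 'blue':
  L_I = P(blue | comp) = 0.07
  L_II = P(blue | comp) = 0.18
  L_III = P(blue | comp) = 0.22
  L_IV = P(blue | comp) = 0.42
Unnormalised posteriors:
  π_I·L_I = 0.19 × 0.07 = 0.0133
  π_II·L_II = 0.07 × 0.18 = 0.0126
  π_III·L_III = 0.20 × 0.22 = 0.044
  π_IV·L_IV = 0.54 × 0.42 = 0.2268
Denominator: 0.0133 + 0.0126 + 0.044 + 0.2268 = 0.2967
Responsibility of Population I: 0.0133 / 0.2967 ≈ 0.0448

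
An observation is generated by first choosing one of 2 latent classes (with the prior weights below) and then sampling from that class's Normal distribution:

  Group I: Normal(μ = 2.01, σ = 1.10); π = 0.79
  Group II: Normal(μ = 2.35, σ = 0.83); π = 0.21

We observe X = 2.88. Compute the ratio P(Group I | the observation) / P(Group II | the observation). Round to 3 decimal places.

2.546

Only the two components matter; the odds are (w_i f_i(x)) / (w_j f_j(x)).
Normal densities:
  p_I = 0.265267
  p_II = 0.392003
Posterior odds = (w_I·p_I) / (w_II·p_II) = (0.79·0.265267) / (0.21·0.392003) = 0.209561 / 0.0823207 ≈ 2.546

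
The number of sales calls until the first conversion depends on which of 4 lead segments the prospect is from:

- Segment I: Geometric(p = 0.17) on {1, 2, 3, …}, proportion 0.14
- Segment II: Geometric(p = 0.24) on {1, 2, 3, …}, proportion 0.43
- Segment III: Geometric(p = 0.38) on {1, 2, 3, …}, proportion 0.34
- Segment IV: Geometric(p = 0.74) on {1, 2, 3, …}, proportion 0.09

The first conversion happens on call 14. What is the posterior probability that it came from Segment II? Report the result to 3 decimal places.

By Bayes' theorem, P(k | x) = w_k f_k(x) / Σ_j w_j f_j(x).
Evaluate each component's likelihood at the observed value:
  f_I = 0.0150822
  f_II = 0.00677311
  f_III = 0.000760108
  f_IV = 1.83605e-08
Prior × likelihood for each component:
  w_I·f_I = 0.14 × 0.0150822 = 0.00211151
  w_II·f_II = 0.43 × 0.00677311 = 0.00291244
  w_III·f_III = 0.34 × 0.000760108 = 0.000258437
  w_IV·f_IV = 0.09 × 1.83605e-08 = 1.65245e-09
Sum: 0.00211151 + 0.00291244 + 0.000258437 + 1.65245e-09 = 0.00528238
P(Segment II | data) ≈ 0.551

0.551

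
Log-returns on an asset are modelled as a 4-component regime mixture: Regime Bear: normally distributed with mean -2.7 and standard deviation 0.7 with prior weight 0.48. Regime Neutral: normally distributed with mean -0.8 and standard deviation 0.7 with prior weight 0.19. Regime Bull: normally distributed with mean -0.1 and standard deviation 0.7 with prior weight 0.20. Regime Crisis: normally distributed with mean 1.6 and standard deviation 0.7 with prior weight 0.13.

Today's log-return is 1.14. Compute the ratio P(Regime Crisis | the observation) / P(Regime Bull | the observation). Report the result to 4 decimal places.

Since P(k|x) ∝ P(Z=k) f_k(x), the posterior odds are P(Z=i) f_i(x) / (P(Z=j) f_j(x)).
Component likelihoods at x = 1.14:
  f_Bear = (1/(0.7·√(2π)))·exp(−(1.14−-2.7)²/(2·0.7²)) = 0.569918·exp(-15.04653) = 1.66413e-07
  f_Neutral = (1/(0.7·√(2π)))·exp(−(1.14−-0.8)²/(2·0.7²)) = 0.569918·exp(-3.84041) = 0.0122446
  f_Bull = (1/(0.7·√(2π)))·exp(−(1.14−-0.1)²/(2·0.7²)) = 0.569918·exp(-1.56898) = 0.11869
  f_Crisis = (1/(0.7·√(2π)))·exp(−(1.14−1.6)²/(2·0.7²)) = 0.569918·exp(-0.21592) = 0.45924
0.0597012 / 0.0237379 ≈ 2.5150

2.5150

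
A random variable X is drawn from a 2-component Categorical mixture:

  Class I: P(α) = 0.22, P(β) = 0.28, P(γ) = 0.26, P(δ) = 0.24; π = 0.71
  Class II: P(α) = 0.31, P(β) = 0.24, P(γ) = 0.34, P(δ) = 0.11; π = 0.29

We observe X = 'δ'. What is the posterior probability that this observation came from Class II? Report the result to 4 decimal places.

0.1577

The responsibility of component k is π_k f_k(x) divided by Σ_j π_j f_j(x).
Categorical probabilities:
  p_I = 0.24
  p_II = 0.11
Multiply by the mixture weights:
  π_I·p_I = 0.71 × 0.24 = 0.1704
  π_II·p_II = 0.29 × 0.11 = 0.0319
Normaliser: 0.1704 + 0.0319 = 0.2023
P(Class II | the observation) = 0.0319 / 0.2023 ≈ 0.1577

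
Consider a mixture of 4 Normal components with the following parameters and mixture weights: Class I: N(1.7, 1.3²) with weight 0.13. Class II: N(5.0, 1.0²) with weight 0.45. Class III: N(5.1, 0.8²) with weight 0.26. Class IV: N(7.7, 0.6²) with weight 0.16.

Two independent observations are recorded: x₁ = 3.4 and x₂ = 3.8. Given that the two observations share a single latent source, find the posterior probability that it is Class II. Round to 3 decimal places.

0.751

The responsibility of component k is w_k f_k(x) divided by Σ_j w_j f_j(x).
Since both observations come from the same component, the likelihood for component k is f_k(x₁)·f_k(x₂).
  f_I = [0.130506] × [0.0832392] = 0.0108633
  f_II = [0.110921] × [0.194186] = 0.0215393
  f_III = [0.0521512] × [0.133173] = 0.00694513
  f_IV = [4.67558e-12] × [4.44926e-10] = 2.08029e-21
Unnormalised posteriors:
  w_I·f_I = 0.13 × 0.0108633 = 0.00141222
  w_II·f_II = 0.45 × 0.0215393 = 0.00969268
  w_III·f_III = 0.26 × 0.00694513 = 0.00180573
  w_IV·f_IV = 0.16 × 2.08029e-21 = 3.32846e-22
Marginal: 0.00141222 + 0.00969268 + 0.00180573 + 3.32846e-22 = 0.0129106
Responsibility of Class II: 0.00969268 / 0.0129106 ≈ 0.751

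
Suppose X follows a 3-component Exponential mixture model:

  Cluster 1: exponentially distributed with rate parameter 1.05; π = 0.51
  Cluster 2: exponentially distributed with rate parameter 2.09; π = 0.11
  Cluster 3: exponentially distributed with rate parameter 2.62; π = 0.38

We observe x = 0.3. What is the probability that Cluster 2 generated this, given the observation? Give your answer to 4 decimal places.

Posterior ∝ prior × likelihood, so P(k | x) ∝ π_k f_k(x); normalise over all components.
Exponential densities:
  f_1 = 1.05·e^(−1.05·0.3) = 1.05·e^(−0.3150) = 0.766278
  f_2 = 2.09·e^(−2.09·0.3) = 2.09·e^(−0.6270) = 1.11646
  f_3 = 2.62·e^(−2.62·0.3) = 2.62·e^(−0.7860) = 1.19384
Multiply by the mixture weights:
  π_1·f_1 = 0.51 × 0.766278 = 0.390802
  π_2·f_2 = 0.11 × 1.11646 = 0.122811
  π_3·f_3 = 0.38 × 1.19384 = 0.453659
Marginal: 0.390802 + 0.122811 + 0.453659 = 0.967272
So the posterior for Cluster 2 is 0.122811 / 0.967272 ≈ 0.1270.

0.1270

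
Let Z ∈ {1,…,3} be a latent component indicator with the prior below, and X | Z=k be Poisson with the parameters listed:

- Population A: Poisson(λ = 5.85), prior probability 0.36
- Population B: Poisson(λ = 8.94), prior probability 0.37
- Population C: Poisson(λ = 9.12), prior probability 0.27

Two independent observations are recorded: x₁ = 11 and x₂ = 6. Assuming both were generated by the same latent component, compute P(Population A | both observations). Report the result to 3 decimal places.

By Bayes' theorem, P(k | x) = π_k f_k(x) / Σ_j π_j f_j(x).
Since both observations come from the same component, the likelihood for component k is f_k(x₁)·f_k(x₂).
  L_A = [0.0198124] × [0.160317] = 0.00317626
  L_B = [0.0957115] × [0.092918] = 0.00889333
  L_C = [0.0995455] × [0.0874724] = 0.00870748
Prior × likelihood for each component:
  π_A·L_A = 0.36 × 0.00317626 = 0.00114345
  π_B·L_B = 0.37 × 0.00889333 = 0.00329053
  π_C·L_C = 0.27 × 0.00870748 = 0.00235102
Marginal: 0.00114345 + 0.00329053 + 0.00235102 = 0.00678501
So the posterior for Population A is 0.00114345 / 0.00678501 ≈ 0.169.

0.169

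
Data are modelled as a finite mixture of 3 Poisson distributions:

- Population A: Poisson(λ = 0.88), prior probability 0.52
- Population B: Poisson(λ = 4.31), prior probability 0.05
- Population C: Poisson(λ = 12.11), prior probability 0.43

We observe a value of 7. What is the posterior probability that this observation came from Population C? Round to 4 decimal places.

P(component k | x) = π_k·f_k(x) / marginal(x), where marginal(x) = Σ_j π_j·f_j(x).
Poisson probabilities:
  f_A = 3.36333e-05
  f_B = 0.0736379
  f_C = 0.0417131
Unnormalised posteriors:
  π_A·f_A = 0.52 × 3.36333e-05 = 1.74893e-05
  π_B·f_B = 0.05 × 0.0736379 = 0.00368189
  π_C·f_C = 0.43 × 0.0417131 = 0.0179366
Normaliser: 1.74893e-05 + 0.00368189 + 0.0179366 = 0.021636
P(Population C | 7) ≈ 0.8290

0.8290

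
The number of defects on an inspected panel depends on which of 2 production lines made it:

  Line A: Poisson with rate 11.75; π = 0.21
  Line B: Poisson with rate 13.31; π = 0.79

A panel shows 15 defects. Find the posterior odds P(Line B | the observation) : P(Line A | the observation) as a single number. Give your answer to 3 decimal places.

5.129

Only the two components matter; the odds are (w_i f_i(x)) / (w_j f_j(x)).
Poisson probabilities:
  L_A = e^(−11.75)·11.75^15/15! = 0.067781
  L_B = e^(−13.31)·13.31^15/15! = 0.0924084
Odds = (0.79/0.21) × (0.0924084/0.067781) = 3.7619 × 1.36334 ≈ 5.129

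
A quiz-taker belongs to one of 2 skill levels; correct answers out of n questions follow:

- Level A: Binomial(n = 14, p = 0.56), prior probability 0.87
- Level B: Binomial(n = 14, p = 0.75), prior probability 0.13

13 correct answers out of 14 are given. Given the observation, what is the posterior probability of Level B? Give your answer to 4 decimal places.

By Bayes' theorem, P(k | x) = π_k f_k(x) / Σ_j π_j f_j(x).
Evaluate each component's likelihood at the observed value:
  p_A = 0.00328114
  p_B = 0.0831504
Prior × likelihood for each component:
  π_A·p_A = 0.87 × 0.00328114 = 0.00285459
  π_B·p_B = 0.13 × 0.0831504 = 0.0108096
Evidence: 0.00285459 + 0.0108096 = 0.0136641
So the posterior for Level B is 0.0108096 / 0.0136641 ≈ 0.7911.

0.7911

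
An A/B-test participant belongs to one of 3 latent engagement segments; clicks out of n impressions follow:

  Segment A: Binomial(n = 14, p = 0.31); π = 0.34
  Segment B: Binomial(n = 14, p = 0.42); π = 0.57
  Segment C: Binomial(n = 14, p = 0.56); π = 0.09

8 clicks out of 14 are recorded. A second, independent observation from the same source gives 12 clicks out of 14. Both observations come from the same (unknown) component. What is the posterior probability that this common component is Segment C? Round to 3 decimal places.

0.845

Posterior ∝ prior × likelihood, so P(k | x) ∝ P(Z=k) f_k(x); normalise over all components.
Since both observations come from the same component, the likelihood for component k is f_k(x₁)·f_k(x₂).
  f_A = [0.0276403] × [3.41256e-05] = 9.43242e-07
  f_B = [0.110692] × [0.000922335] = 0.000102095
  f_C = [0.210754] × [0.0167573] = 0.00353166
Unnormalised posteriors:
  P(Z=A)·f_A = 0.34 × 9.43242e-07 = 3.20702e-07
  P(Z=B)·f_B = 0.57 × 0.000102095 = 5.81944e-05
  P(Z=C)·f_C = 0.09 × 0.00353166 = 0.000317849
Evidence: 3.20702e-07 + 5.81944e-05 + 0.000317849 = 0.000376364
P(Segment C | x₁, x₂) = 0.000317849 / 0.000376364 ≈ 0.845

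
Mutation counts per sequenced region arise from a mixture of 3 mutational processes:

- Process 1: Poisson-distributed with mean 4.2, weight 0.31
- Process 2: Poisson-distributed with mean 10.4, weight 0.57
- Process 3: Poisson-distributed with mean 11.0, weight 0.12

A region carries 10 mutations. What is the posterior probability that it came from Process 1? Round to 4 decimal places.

0.0251

The responsibility of component k is π_k f_k(x) divided by Σ_j π_j f_j(x).
Poisson probabilities:
  f_1 = 0.00705819
  f_2 = 0.124139
  f_3 = 0.119378
Prior × likelihood for each component:
  π_1·f_1 = 0.31 × 0.00705819 = 0.00218804
  π_2·f_2 = 0.57 × 0.124139 = 0.0707591
  π_3·f_3 = 0.12 × 0.119378 = 0.0143254
Marginal: 0.00218804 + 0.0707591 + 0.0143254 = 0.0872726
So the posterior for Process 1 is 0.00218804 / 0.0872726 ≈ 0.0251.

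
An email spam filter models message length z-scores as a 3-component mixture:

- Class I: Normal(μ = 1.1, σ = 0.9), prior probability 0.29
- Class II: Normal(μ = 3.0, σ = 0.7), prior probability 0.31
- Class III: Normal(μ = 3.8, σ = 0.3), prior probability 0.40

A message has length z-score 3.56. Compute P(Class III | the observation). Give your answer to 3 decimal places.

0.746

Posterior ∝ prior × likelihood, so P(k | x) ∝ π_k f_k(x); normalise over all components.
Normal densities:
  L_I = 0.0105764
  L_II = 0.413845
  L_III = 0.965639
Prior × likelihood for each component:
  π_I·L_I = 0.29 × 0.0105764 = 0.00306715
  π_II·L_II = 0.31 × 0.413845 = 0.128292
  π_III·L_III = 0.40 × 0.965639 = 0.386255
Evidence: 0.00306715 + 0.128292 + 0.386255 = 0.517615
Responsibility of Class III: 0.386255 / 0.517615 ≈ 0.746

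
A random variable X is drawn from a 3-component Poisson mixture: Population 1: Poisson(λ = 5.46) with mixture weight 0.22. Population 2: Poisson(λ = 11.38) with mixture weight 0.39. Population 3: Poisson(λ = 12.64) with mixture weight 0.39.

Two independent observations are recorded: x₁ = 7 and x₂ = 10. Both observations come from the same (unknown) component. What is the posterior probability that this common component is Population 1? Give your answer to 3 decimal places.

Posterior ∝ prior × likelihood, so P(k | x) ∝ π_k f_k(x); normalise over all components.
Since both observations come from the same component, the likelihood for component k is f_k(x₁)·f_k(x₂).
  L_1 = [e^(−5.46)·5.46^7/7! = 0.122087] × [0.0276004] = 0.00336966
  L_2 = [e^(−11.38)·11.38^7/7! = 0.0560137] × [0.114654] = 0.00642218
  L_3 = [e^(−12.64)·12.64^7/7! = 0.0331373] × [0.0929449] = 0.00307994
Weight by the priors:
  π_1·L_1 = 0.22 × 0.00336966 = 0.000741324
  π_2·L_2 = 0.39 × 0.00642218 = 0.00250465
  π_3·L_3 = 0.39 × 0.00307994 = 0.00120118
Denominator: 0.000741324 + 0.00250465 + 0.00120118 = 0.00444715
P(Population 1 | x₁, x₂) = 0.000741324 / 0.00444715 ≈ 0.167

0.167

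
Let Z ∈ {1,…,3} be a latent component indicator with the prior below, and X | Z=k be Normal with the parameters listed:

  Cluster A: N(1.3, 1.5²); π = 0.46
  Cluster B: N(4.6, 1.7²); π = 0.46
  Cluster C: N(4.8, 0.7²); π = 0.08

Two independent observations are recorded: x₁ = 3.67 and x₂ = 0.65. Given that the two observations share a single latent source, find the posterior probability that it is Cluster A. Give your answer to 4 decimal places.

0.8529

By Bayes' theorem, P(k | x) = π_k f_k(x) / Σ_j π_j f_j(x).
Since both observations come from the same component, the likelihood for component k is f_k(x₁)·f_k(x₂).
  p_A = [0.0763365] × [0.242127] = 0.0184831
  p_B = [0.202057] × [0.0157808] = 0.00318863
  p_C = [0.154862] × [1.32901e-08] = 2.05813e-09
Multiply by the mixture weights:
  π_A·p_A = 0.46 × 0.0184831 = 0.00850225
  π_B·p_B = 0.46 × 0.00318863 = 0.00146677
  π_C·p_C = 0.08 × 2.05813e-09 = 1.64651e-10
Normaliser: 0.00850225 + 0.00146677 + 1.64651e-10 = 0.00996901
P(Cluster A | x₁, x₂) = 0.00850225 / 0.00996901 ≈ 0.8529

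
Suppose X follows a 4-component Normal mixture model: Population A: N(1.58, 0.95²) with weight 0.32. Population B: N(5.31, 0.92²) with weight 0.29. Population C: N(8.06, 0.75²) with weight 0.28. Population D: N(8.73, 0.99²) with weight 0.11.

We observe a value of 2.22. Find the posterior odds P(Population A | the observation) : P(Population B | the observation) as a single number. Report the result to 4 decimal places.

Only the two components matter; the odds are (π_i f_i(x)) / (π_j f_j(x)).
Evaluate each component's likelihood at the observed value:
  L_A = (1/(0.95·√(2π)))·exp(−(2.22−1.58)²/(2·0.95²)) = 0.419939·exp(-0.22693) = 0.334683
  L_B = (1/(0.92·√(2π)))·exp(−(2.22−5.31)²/(2·0.92²)) = 0.433633·exp(-5.64042) = 0.00154
  L_C = (1/(0.75·√(2π)))·exp(−(2.22−8.06)²/(2·0.75²)) = 0.531923·exp(-30.31609) = 3.6286e-14
  L_D = (1/(0.99·√(2π)))·exp(−(2.22−8.73)²/(2·0.99²)) = 0.402972·exp(-21.62029) = 1.64324e-10
0.107099 / 0.000446599 ≈ 239.8095

239.8095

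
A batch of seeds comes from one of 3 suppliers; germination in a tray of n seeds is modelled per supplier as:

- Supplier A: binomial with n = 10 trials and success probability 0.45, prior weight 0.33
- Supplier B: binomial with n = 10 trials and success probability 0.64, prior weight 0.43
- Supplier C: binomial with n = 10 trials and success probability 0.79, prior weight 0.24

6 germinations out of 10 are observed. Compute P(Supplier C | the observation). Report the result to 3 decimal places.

0.132

P(component k | x) = π_k·f_k(x) / marginal(x), where marginal(x) = Σ_j π_j·f_j(x).
Component likelihoods at x = 6 germinations out of 10:
  L_A = C(10,6)·0.45^6·0.55^4 = 210·0.00830377·0.0915063 = 0.159568
  L_B = C(10,6)·0.64^6·0.36^4 = 210·0.0687195·0.0167962 = 0.242387
  L_C = C(10,6)·0.79^6·0.21^4 = 210·0.243087·0.00194481 = 0.0992794
Multiply by the mixture weights:
  π_A·L_A = 0.33 × 0.159568 = 0.0526574
  π_B·L_B = 0.43 × 0.242387 = 0.104226
  π_C·L_C = 0.24 × 0.0992794 = 0.023827
Denominator: 0.0526574 + 0.104226 + 0.023827 = 0.180711
P(Supplier C | the observation) = 0.023827 / 0.180711 ≈ 0.132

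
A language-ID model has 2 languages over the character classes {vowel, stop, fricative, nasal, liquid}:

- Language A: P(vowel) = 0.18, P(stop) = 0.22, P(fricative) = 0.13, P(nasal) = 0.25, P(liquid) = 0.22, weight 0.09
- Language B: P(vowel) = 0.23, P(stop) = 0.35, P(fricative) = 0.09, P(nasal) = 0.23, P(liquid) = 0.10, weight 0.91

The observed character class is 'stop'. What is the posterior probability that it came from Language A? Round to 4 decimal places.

0.0585

The responsibility of component k is P(Z=k) f_k(x) divided by Σ_j P(Z=j) f_j(x).
Evaluate each component's likelihood at the observed value:
  p_A = P(stop | comp) = 0.22
  p_B = P(stop | comp) = 0.35
Unnormalised posteriors:
  P(Z=A)·p_A = 0.09 × 0.22 = 0.0198
  P(Z=B)·p_B = 0.91 × 0.35 = 0.3185
Sum: 0.0198 + 0.3185 = 0.3383
P(Language A | the observation) = 0.0198 / 0.3383 ≈ 0.0585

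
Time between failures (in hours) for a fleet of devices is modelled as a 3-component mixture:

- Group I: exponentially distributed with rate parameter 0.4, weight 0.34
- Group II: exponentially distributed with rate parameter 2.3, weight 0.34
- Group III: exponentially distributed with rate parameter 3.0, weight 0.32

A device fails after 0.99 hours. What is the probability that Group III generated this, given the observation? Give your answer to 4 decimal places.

By Bayes' theorem, P(k | x) = π_k f_k(x) / Σ_j π_j f_j(x).
Component likelihoods at x = 0.99 hours:
  f_I = 0.4·e^(−0.4·0.99) = 0.4·e^(−0.3960) = 0.269203
  f_II = 2.3·e^(−2.3·0.99) = 2.3·e^(−2.2770) = 0.23596
  f_III = 3.0·e^(−3.0·0.99) = 3.0·e^(−2.9700) = 0.15391
Prior × likelihood for each component:
  π_I·f_I = 0.34 × 0.269203 = 0.0915289
  π_II·f_II = 0.34 × 0.23596 = 0.0802266
  π_III·f_III = 0.32 × 0.15391 = 0.0492512
Evidence: 0.0915289 + 0.0802266 + 0.0492512 = 0.221007
Responsibility of Group III: 0.0492512 / 0.221007 ≈ 0.2228

0.2228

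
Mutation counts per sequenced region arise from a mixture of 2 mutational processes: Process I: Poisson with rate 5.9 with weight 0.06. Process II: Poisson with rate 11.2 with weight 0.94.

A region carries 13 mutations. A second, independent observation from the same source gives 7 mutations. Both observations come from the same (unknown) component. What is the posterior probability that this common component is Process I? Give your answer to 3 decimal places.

P(component k | x) = w_k·f_k(x) / marginal(x), where marginal(x) = Σ_j w_j·f_j(x).
Since both observations come from the same component, the likelihood for component k is f_k(x₁)·f_k(x₂).
  p_I = [0.00461805] × [0.135268] = 0.000624676
  p_II = [0.0958199] × [0.0599788] = 0.00574716
Unnormalised posteriors:
  w_I·p_I = 0.06 × 0.000624676 = 3.74805e-05
  w_II·p_II = 0.94 × 0.00574716 = 0.00540233
Denominator: 3.74805e-05 + 0.00540233 = 0.00543981
P(Process I | x₁, x₂) ≈ 0.007

0.007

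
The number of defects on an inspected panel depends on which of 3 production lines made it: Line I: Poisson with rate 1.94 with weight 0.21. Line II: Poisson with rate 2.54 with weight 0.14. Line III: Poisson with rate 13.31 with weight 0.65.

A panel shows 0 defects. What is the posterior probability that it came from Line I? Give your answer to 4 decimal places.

The responsibility of component k is w_k f_k(x) divided by Σ_j w_j f_j(x).
Component likelihoods at x = 0 defects:
  L_I = 0.143704
  L_II = 0.0788664
  L_III = 1.65783e-06
Prior × likelihood for each component:
  w_I·L_I = 0.21 × 0.143704 = 0.0301778
  w_II·L_II = 0.14 × 0.0788664 = 0.0110413
  w_III·L_III = 0.65 × 1.65783e-06 = 1.07759e-06
Normaliser: 0.0301778 + 0.0110413 + 1.07759e-06 = 0.0412202
Responsibility of Line I: 0.0301778 / 0.0412202 ≈ 0.7321

0.7321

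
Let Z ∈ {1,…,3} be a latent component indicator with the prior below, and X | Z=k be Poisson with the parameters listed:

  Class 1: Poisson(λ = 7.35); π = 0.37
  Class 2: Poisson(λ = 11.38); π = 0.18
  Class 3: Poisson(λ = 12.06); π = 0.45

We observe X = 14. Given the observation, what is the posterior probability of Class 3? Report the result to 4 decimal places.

0.6947

By Bayes' theorem, P(k | x) = π_k f_k(x) / Σ_j π_j f_j(x).
Evaluate each component's likelihood at the observed value:
  L_1 = 0.00989806
  L_2 = 0.0800409
  L_3 = 0.0913824
Weight by the priors:
  π_1·L_1 = 0.37 × 0.00989806 = 0.00366228
  π_2·L_2 = 0.18 × 0.0800409 = 0.0144074
  π_3·L_3 = 0.45 × 0.0913824 = 0.0411221
Sum: 0.00366228 + 0.0144074 + 0.0411221 = 0.0591917
P(Class 3 | the observation) = 0.0411221 / 0.0591917 ≈ 0.6947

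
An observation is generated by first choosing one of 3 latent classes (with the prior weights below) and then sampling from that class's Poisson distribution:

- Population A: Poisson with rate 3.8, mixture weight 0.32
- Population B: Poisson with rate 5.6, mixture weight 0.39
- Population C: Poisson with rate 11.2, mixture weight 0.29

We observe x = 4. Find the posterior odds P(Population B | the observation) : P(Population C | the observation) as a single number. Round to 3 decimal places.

22.730

Only the two components matter; the odds are (P(Z=i) f_i(x)) / (P(Z=j) f_j(x)).
Component likelihoods at x = 4:
  f_A = 0.194359
  f_B = 0.151528
  f_C = 0.00896526
Posterior odds = (P(Z=B)·f_B) / (P(Z=C)·f_C) = (0.39·0.151528) / (0.29·0.00896526) = 0.0590958 / 0.00259992 ≈ 22.730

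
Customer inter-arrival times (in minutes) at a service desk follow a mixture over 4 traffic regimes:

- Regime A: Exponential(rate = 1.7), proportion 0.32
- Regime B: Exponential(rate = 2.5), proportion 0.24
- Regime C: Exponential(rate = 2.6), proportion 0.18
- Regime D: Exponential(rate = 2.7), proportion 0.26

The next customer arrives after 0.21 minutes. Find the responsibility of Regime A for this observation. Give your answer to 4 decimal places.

The responsibility of component k is w_k f_k(x) divided by Σ_j w_j f_j(x).
Evaluate each component's likelihood at the observed value:
  L_A = 1.7·e^(−1.7·0.21) = 1.7·e^(−0.3570) = 1.18961
  L_B = 2.5·e^(−2.5·0.21) = 2.5·e^(−0.5250) = 1.47889
  L_C = 2.6·e^(−2.6·0.21) = 2.6·e^(−0.5460) = 1.50608
  L_D = 2.7·e^(−2.7·0.21) = 2.7·e^(−0.5670) = 1.53151
Weight by the priors:
  w_A·L_A = 0.32 × 1.18961 = 0.380676
  w_B·L_B = 0.24 × 1.47889 = 0.354933
  w_C·L_C = 0.18 × 1.50608 = 0.271095
  w_D·L_D = 0.26 × 1.53151 = 0.398192
Denominator: 0.380676 + 0.354933 + 0.271095 + 0.398192 = 1.4049
P(Regime A | 0.21 minutes) = 0.380676 / 1.4049 ≈ 0.2710

0.2710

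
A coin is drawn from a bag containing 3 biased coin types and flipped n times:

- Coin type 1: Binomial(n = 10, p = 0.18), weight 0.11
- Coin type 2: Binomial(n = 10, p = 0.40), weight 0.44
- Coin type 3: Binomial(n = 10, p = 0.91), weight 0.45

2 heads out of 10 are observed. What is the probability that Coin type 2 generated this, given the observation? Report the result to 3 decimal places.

Apply Bayes' rule: the posterior for each component is proportional to its prior times its likelihood at x.
Component likelihoods at x = 2 heads out of 10:
  p_1 = 0.298036
  p_2 = 0.120932
  p_3 = 1.60411e-07
Unnormalised posteriors:
  π_1·p_1 = 0.11 × 0.298036 = 0.0327839
  π_2·p_2 = 0.44 × 0.120932 = 0.0532102
  π_3·p_3 = 0.45 × 1.60411e-07 = 7.21852e-08
Sum: 0.0327839 + 0.0532102 + 7.21852e-08 = 0.0859942
So the posterior for Coin type 2 is 0.0532102 / 0.0859942 ≈ 0.619.

0.619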